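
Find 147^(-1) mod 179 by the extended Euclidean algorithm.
Extended GCD: 147(-28) + 179(23) = 1. So 147^(-1) ≡ -28 ≡ 151 mod 179. Verify: 147 × 151 = 22197 ≡ 1 mod 179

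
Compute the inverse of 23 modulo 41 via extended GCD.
Extended GCD: 23(-16) + 41(9) = 1. So 23^(-1) ≡ -16 ≡ 25 mod 41. Verify: 23 × 25 = 575 ≡ 1 mod 41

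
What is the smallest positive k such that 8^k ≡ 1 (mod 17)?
Powers of 8 mod 17: 8^1≡8, 8^2≡13, 8^3≡2, 8^4≡16, 8^5≡9, 8^6≡4, 8^7≡15, 8^8≡1. ord_17(8) = 8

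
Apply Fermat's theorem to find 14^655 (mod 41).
By Fermat: 14^{40} ≡ 1 (mod 41). 655 ≡ 15 (mod 40). So 14^{655} ≡ 14^{15} ≡ 3 (mod 41)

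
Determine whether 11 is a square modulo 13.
By Euler's criterion: 11^{6} ≡ 12 mod 13. Since this equals -1 (≡ 12), 11 is not a QR.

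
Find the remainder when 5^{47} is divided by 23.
By Fermat: 5^{22} ≡ 1 mod 23. 47 = 2×22 + 3. So 5^{47} ≡ 5^{3} ≡ 10 mod 23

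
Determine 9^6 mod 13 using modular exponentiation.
By repeated squaring mod 13: 9^{1}≡9, 9^{2}≡3, 9^{4}≡9. Then 9^{6} = 9^{4+2} ≡ 9 × 3 ≡ 1 mod 13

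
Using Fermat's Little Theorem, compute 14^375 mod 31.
By Fermat: 14^{30} ≡ 1 mod 31. 375 ≡ 15 mod 30. So 14^{375} ≡ 14^{15} ≡ 1 mod 31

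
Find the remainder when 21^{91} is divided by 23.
By Fermat: 21^{22} ≡ 1 mod 23. 91 = 4×22 + 3. So 21^{91} ≡ 21^{3} ≡ 15 mod 23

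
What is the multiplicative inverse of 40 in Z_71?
Since 71 is prime, by Fermat 40^(-1) ≡ 40^{69} ≡ 16 (mod 71). Verify: 40 × 16 = 640 ≡ 1 (mod 71)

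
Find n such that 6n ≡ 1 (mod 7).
Since 7 is prime, by Fermat 6^(-1) ≡ 6^{5} ≡ 6 (mod 7). Verify: 6 × 6 = 36 ≡ 1 (mod 7)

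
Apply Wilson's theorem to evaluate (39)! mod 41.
(40)! = (39)! × (40) ≡ -1 mod 41. So (39)! ≡ -1 × (40)^(-1) ≡ (-1)×(-1) = 1 mod 41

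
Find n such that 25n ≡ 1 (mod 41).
Since 41 is prime, by Fermat 25^(-1) ≡ 25^{39} ≡ 23 (mod 41). Verify: 25 × 23 = 575 ≡ 1 (mod 41)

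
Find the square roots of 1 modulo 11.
The square roots of 1 mod 11 are 1 and 10. Verify: 1² = 1 ≡ 1 (mod 11)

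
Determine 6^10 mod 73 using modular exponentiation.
By repeated squaring mod 73: 6^{1}≡6, 6^{2}≡36, 6^{4}≡55, 6^{8}≡32. Then 6^{10} = 6^{8+2} ≡ 32 × 36 ≡ 57 mod 73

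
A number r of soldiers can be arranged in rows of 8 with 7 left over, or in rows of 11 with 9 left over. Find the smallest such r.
M = 8 × 11 = 88. M₁ = 11, y₁ ≡ 3 (mod 8). M₂ = 8, y₂ ≡ 7 (mod 11). r = 7×11×3 + 9×8×7 ≡ 31 (mod 88)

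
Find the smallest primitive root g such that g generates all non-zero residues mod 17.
g = 3. For each prime q|16: 3^{8}≡16, none ≡ 1, so ord_17(3) = 16 and 3 is a primitive root.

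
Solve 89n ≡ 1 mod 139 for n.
Since 139 is prime, by Fermat 89^(-1) ≡ 89^{137} ≡ 25 mod 139. Verify: 89 × 25 = 2225 ≡ 1 mod 139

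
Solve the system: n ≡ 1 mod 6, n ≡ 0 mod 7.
M = 6 × 7 = 42. M₁ = 7, y₁ ≡ 1 mod 6. M₂ = 6, y₂ ≡ 6 mod 7. n = 1×7×1 + 0×6×6 ≡ 7 mod 42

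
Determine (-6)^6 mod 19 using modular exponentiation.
By repeated squaring (mod 19): (-6)^{1}≡13, (-6)^{2}≡17, (-6)^{4}≡4. Then (-6)^{6} = (-6)^{4+2} ≡ 4 × 17 ≡ 11 (mod 19)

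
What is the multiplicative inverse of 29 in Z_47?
Since 47 is prime, by Fermat 29^(-1) ≡ 29^{45} ≡ 13 (mod 47). Verify: 29 × 13 = 377 ≡ 1 (mod 47)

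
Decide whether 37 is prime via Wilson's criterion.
(36)! mod 37 = 36. Since 36 ≡ -1 (mod 37), 37 is prime.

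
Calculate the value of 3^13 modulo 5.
Using Fermat: 3^{4} ≡ 1 mod 5. 13 ≡ 1 mod 4. So 3^{13} ≡ 3^{1} ≡ 3 mod 5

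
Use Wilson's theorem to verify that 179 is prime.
(178)! mod 179 = 178. Since this equals -1 (mod 179), Wilson confirms 179 is prime.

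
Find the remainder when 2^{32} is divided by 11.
By Fermat: 2^{10} ≡ 1 mod 11. 32 = 3×10 + 2. So 2^{32} ≡ 2^{2} ≡ 4 mod 11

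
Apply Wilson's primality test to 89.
(88)! mod 89 = 88. Since 88 ≡ -1 mod 89, 89 is prime.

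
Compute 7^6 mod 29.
By repeated squaring mod 29: 7^{1}≡7, 7^{2}≡20, 7^{4}≡23. Then 7^{6} = 7^{4+2} ≡ 23 × 20 ≡ 25 mod 29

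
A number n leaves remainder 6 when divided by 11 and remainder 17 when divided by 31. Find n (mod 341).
M = 11 × 31 = 341. M₁ = 31, y₁ ≡ 5 (mod 11). M₂ = 11, y₂ ≡ 17 (mod 31). n = 6×31×5 + 17×11×17 ≡ 17 (mod 341)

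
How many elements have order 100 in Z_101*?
There are φ(101-1) = φ(100) = 40 primitive roots modulo 101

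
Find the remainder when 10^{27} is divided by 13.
By Fermat: 10^{12} ≡ 1 (mod 13). 27 = 2×12 + 3. So 10^{27} ≡ 10^{3} ≡ 12 (mod 13)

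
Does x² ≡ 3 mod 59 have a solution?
By Euler's criterion: 3^{29} ≡ 1 mod 59. Since this equals 1, 3 is a QR.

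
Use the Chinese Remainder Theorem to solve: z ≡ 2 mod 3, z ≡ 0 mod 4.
M = 3 × 4 = 12. M₁ = 4, y₁ ≡ 1 mod 3. M₂ = 3, y₂ ≡ 3 mod 4. z = 2×4×1 + 0×3×3 ≡ 8 mod 12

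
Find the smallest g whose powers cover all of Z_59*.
g = 2. Powers: [2, 4, 8, 16, 32, 5, ...] generates all 58 non-zero residues.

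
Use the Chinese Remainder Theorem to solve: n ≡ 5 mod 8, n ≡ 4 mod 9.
M = 8 × 9 = 72. M₁ = 9, y₁ ≡ 1 mod 8. M₂ = 8, y₂ ≡ 8 mod 9. n = 5×9×1 + 4×8×8 ≡ 13 mod 72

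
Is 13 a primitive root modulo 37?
ord_37(13) divides 36. For each prime q|36: 13^{18}≡36, 13^{12}≡10, none ≡ 1. So 13 has order 36 and is a primitive root mod 37.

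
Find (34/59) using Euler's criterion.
(34/59) = 34^{29} mod 59 = -1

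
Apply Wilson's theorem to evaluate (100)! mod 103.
(102)! = (100)! × (101) × (102) ≡ -1 mod 103. So (100)! ≡ -1 × [(102)(101)]^(-1) ≡ 51 mod 103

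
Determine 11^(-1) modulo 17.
Since 17 is prime, by Fermat 11^(-1) ≡ 11^{15} ≡ 14 (mod 17). Verify: 11 × 14 = 154 ≡ 1 (mod 17)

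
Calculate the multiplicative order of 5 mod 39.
Powers of 5 mod 39: 5^1≡5, 5^2≡25, 5^3≡8, 5^4≡1. Order = 4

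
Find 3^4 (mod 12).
3^{4} = 81 ≡ 9 (mod 12)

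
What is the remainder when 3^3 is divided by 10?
3^{3} = 27 ≡ 7 (mod 10)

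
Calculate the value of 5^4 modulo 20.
5^{4} = 625 ≡ 5 (mod 20)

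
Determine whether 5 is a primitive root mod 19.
5^{9} ≡ 1 mod 19 and 9 < 18, so ord_19(5) = 9 ≠ 18 and 5 is not a primitive root.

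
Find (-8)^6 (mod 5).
Using Fermat: (-8)^{4} ≡ 1 (mod 5). 6 ≡ 2 (mod 4). So (-8)^{6} ≡ (-8)^{2} ≡ 4 (mod 5)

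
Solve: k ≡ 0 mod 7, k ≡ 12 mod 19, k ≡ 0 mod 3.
M = 7 × 19 × 3 = 399. M₁ = 57, y₁ ≡ 1 mod 7. M₂ = 21, y₂ ≡ 10 mod 19. M₃ = 133, y₃ ≡ 1 mod 3. k = 0×57×1 + 12×21×10 + 0×133×1 ≡ 126 mod 399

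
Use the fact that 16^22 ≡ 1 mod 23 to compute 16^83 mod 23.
By Fermat: 16^{22} ≡ 1 mod 23. 83 = 3×22 + 17. So 16^{83} ≡ 16^{17} ≡ 4 mod 23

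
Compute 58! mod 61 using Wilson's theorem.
(60)! = (58)! × (59) × (60) ≡ -1 mod 61. So (58)! ≡ -1 × [(60)(59)]^(-1) ≡ 30 mod 61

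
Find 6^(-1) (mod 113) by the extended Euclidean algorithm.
Extended GCD: 6(19) + 113(-1) = 1. So 6^(-1) ≡ 19 (mod 113). Verify: 6 × 19 = 114 ≡ 1 (mod 113)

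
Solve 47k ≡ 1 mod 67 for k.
Since 67 is prime, by Fermat 47^(-1) ≡ 47^{65} ≡ 10 mod 67. Verify: 47 × 10 = 470 ≡ 1 mod 67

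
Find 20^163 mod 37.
Using Fermat: 20^{36} ≡ 1 mod 37. 163 ≡ 19 mod 36. So 20^{163} ≡ 20^{19} ≡ 17 mod 37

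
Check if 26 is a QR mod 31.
By Euler's criterion: 26^{15} ≡ 30 mod 31. Since this equals -1 (≡ 30), 26 is not a QR.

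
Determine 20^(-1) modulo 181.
Since 181 is prime, by Fermat 20^(-1) ≡ 20^{179} ≡ 172 mod 181. Verify: 20 × 172 = 3440 ≡ 1 mod 181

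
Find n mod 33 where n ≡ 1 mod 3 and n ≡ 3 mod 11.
M = 3 × 11 = 33. M₁ = 11, y₁ ≡ 2 mod 3. M₂ = 3, y₂ ≡ 4 mod 11. n = 1×11×2 + 3×3×4 ≡ 25 mod 33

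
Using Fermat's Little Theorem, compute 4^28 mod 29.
By Fermat's Little Theorem, 4^{28} ≡ 1 mod 29 since 29 is prime and gcd(4, 29) = 1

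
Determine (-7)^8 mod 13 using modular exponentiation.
By repeated squaring (mod 13): (-7)^{1}≡6, (-7)^{2}≡10, (-7)^{4}≡9, (-7)^{8}≡3. So (-7)^{8} ≡ 3 (mod 13)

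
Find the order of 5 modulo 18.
Powers of 5 mod 18: 5^1≡5, 5^2≡7, 5^3≡17, 5^4≡13, 5^5≡11, 5^6≡1. Order = 6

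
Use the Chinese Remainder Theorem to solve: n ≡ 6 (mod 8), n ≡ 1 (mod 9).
M = 8 × 9 = 72. M₁ = 9, y₁ ≡ 1 (mod 8). M₂ = 8, y₂ ≡ 8 (mod 9). n = 6×9×1 + 1×8×8 ≡ 46 (mod 72)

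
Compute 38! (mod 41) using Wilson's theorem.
(40)! = (38)! × (39) × (40) ≡ -1 (mod 41). So (38)! ≡ -1 × [(40)(39)]^(-1) ≡ 20 (mod 41)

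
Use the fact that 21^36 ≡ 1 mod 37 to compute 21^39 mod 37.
By Fermat: 21^{36} ≡ 1 mod 37. So 21^{39} = 21^{36} · 21^{3} ≡ 21^{3} ≡ 11 mod 37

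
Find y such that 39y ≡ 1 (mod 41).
Since 41 is prime, by Fermat 39^(-1) ≡ 39^{39} ≡ 20 (mod 41). Verify: 39 × 20 = 780 ≡ 1 (mod 41)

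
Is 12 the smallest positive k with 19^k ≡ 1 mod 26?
Powers of 19 mod 26: 19^1≡19, 19^2≡23, 19^3≡21, 19^4≡9, 19^5≡15, 19^6≡25, 19^7≡7, 19^8≡3, 19^9≡5, 19^10≡17, 19^11≡11, 19^12≡1. First k with 19^k≡1 is k=12. Yes, ord_26(19) = 12.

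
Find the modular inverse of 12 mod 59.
Since 59 is prime, by Fermat 12^(-1) ≡ 12^{57} ≡ 5 (mod 59). Verify: 12 × 5 = 60 ≡ 1 (mod 59)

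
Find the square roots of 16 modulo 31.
The square roots of 16 mod 31 are 4 and 27. Verify: 4² = 16 ≡ 16 mod 31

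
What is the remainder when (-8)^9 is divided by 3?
Using Fermat: (-8)^{2} ≡ 1 mod 3. 9 ≡ 1 mod 2. So (-8)^{9} ≡ (-8)^{1} ≡ 1 mod 3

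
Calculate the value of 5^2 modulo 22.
5^{2} = 25 ≡ 3 (mod 22)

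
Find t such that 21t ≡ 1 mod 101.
Since 101 is prime, by Fermat 21^(-1) ≡ 21^{99} ≡ 77 mod 101. Verify: 21 × 77 = 1617 ≡ 1 mod 101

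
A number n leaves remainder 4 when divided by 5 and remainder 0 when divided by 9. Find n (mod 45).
M = 5 × 9 = 45. M₁ = 9, y₁ ≡ 4 (mod 5). M₂ = 5, y₂ ≡ 2 (mod 9). n = 4×9×4 + 0×5×2 ≡ 9 (mod 45)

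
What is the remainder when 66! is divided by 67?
By Wilson's theorem, (66)! ≡ -1 ≡ 66 mod 67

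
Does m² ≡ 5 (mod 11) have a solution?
By Euler's criterion: 5^{5} ≡ 1 (mod 11). Since this equals 1, 5 is a QR.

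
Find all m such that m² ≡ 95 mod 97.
The square roots of 95 mod 97 are 17 and 80. Verify: 17² = 289 ≡ 95 mod 97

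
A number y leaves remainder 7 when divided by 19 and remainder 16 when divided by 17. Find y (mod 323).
M = 19 × 17 = 323. M₁ = 17, y₁ ≡ 9 (mod 19). M₂ = 19, y₂ ≡ 9 (mod 17). y = 7×17×9 + 16×19×9 ≡ 254 (mod 323)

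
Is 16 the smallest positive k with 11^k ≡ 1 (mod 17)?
Powers of 11 mod 17: 11^1≡11, 11^2≡2, 11^3≡5, 11^4≡4, 11^5≡10, 11^6≡8, 11^7≡3, 11^8≡16, 11^9≡6, 11^10≡15, 11^11≡12, 11^12≡13, 11^13≡7, 11^14≡9, 11^15≡14, 11^16≡1. First k with 11^k≡1 is k=16. Yes, ord_17(11) = 16.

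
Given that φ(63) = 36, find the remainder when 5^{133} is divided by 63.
By Euler: 5^{36} ≡ 1 mod 63 since gcd(5, 63) = 1. 133 = 3×36 + 25. So 5^{133} ≡ 5^{25} ≡ 5 mod 63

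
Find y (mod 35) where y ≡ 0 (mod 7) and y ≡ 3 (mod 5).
M = 7 × 5 = 35. M₁ = 5, y₁ ≡ 3 (mod 7). M₂ = 7, y₂ ≡ 3 (mod 5). y = 0×5×3 + 3×7×3 ≡ 28 (mod 35)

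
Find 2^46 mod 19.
Using Fermat: 2^{18} ≡ 1 mod 19. 46 ≡ 10 mod 18. So 2^{46} ≡ 2^{10} ≡ 17 mod 19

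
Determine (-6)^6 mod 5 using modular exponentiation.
Using Fermat: (-6)^{4} ≡ 1 mod 5. 6 ≡ 2 mod 4. So (-6)^{6} ≡ (-6)^{2} ≡ 1 mod 5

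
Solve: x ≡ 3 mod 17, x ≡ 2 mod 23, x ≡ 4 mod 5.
M = 17 × 23 × 5 = 1955. M₁ = 115, y₁ ≡ 4 mod 17. M₂ = 85, y₂ ≡ 13 mod 23. M₃ = 391, y₃ ≡ 1 mod 5. x = 3×115×4 + 2×85×13 + 4×391×1 ≡ 1244 mod 1955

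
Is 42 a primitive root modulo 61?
42^{15} ≡ 1 (mod 61) and 15 < 60, so ord_61(42) = 15 ≠ 60 and 42 is not a primitive root.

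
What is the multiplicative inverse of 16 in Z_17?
Since 17 is prime, by Fermat 16^(-1) ≡ 16^{15} ≡ 16 (mod 17). Verify: 16 × 16 = 256 ≡ 1 (mod 17)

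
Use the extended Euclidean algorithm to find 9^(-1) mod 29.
Extended GCD: 9(13) + 29(-4) = 1. So 9^(-1) ≡ 13 (mod 29). Verify: 9 × 13 = 117 ≡ 1 (mod 29)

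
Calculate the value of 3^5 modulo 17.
By repeated squaring mod 17: 3^{1}≡3, 3^{2}≡9, 3^{4}≡13. Then 3^{5} = 3^{4+1} ≡ 13 × 3 ≡ 5 mod 17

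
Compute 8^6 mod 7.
Using Fermat: 8^{6} ≡ 1 mod 7. 6 ≡ 0 mod 6. So 8^{6} ≡ 8^{0} ≡ 1 mod 7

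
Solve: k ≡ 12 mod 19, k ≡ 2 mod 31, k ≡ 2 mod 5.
M = 19 × 31 × 5 = 2945. M₁ = 155, y₁ ≡ 13 mod 19. M₂ = 95, y₂ ≡ 16 mod 31. M₃ = 589, y₃ ≡ 4 mod 5. k = 12×155×13 + 2×95×16 + 2×589×4 ≡ 2482 mod 2945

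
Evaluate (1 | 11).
(1/11) = 1^{5} mod 11 = 1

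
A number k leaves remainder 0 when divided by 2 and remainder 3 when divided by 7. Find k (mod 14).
M = 2 × 7 = 14. M₁ = 7, y₁ ≡ 1 (mod 2). M₂ = 2, y₂ ≡ 4 (mod 7). k = 0×7×1 + 3×2×4 ≡ 10 (mod 14)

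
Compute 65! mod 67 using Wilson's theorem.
(66)! = (65)! × (66) ≡ -1 mod 67. So (65)! ≡ -1 × (66)^(-1) ≡ (-1)×(-1) = 1 mod 67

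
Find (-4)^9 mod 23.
By repeated squaring mod 23: (-4)^{1}≡19, (-4)^{2}≡16, (-4)^{4}≡3, (-4)^{8}≡9. Then (-4)^{9} = (-4)^{8+1} ≡ 9 × 19 ≡ 10 mod 23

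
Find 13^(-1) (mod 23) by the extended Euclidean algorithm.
Extended GCD: 13(-7) + 23(4) = 1. So 13^(-1) ≡ -7 ≡ 16 (mod 23). Verify: 13 × 16 = 208 ≡ 1 (mod 23)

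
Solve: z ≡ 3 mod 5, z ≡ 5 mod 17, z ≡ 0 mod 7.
M = 5 × 17 × 7 = 595. M₁ = 119, y₁ ≡ 4 mod 5. M₂ = 35, y₂ ≡ 1 mod 17. M₃ = 85, y₃ ≡ 1 mod 7. z = 3×119×4 + 5×35×1 + 0×85×1 ≡ 413 mod 595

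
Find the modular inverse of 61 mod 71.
Since 71 is prime, by Fermat 61^(-1) ≡ 61^{69} ≡ 7 (mod 71). Verify: 61 × 7 = 427 ≡ 1 (mod 71)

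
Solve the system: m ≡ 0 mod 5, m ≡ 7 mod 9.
M = 5 × 9 = 45. M₁ = 9, y₁ ≡ 4 mod 5. M₂ = 5, y₂ ≡ 2 mod 9. m = 0×9×4 + 7×5×2 ≡ 25 mod 45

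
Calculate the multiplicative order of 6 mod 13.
Powers of 6 mod 13: 6^1≡6, 6^2≡10, 6^3≡8, 6^4≡9, 6^5≡2, 6^6≡12, 6^7≡7, 6^8≡3, 6^9≡5, 6^10≡4, 6^11≡11, 6^12≡1. ord_13(6) = 12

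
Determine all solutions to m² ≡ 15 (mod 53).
The square roots of 15 mod 53 are 42 and 11. Verify: 42² = 1764 ≡ 15 (mod 53)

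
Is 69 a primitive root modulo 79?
69^{26} ≡ 1 mod 79 and 26 < 78, so ord_79(69) = 26 ≠ 78 and 69 is not a primitive root.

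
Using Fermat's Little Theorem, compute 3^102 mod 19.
By Fermat: 3^{18} ≡ 1 (mod 19). 102 = 5×18 + 12. So 3^{102} ≡ 3^{12} ≡ 11 (mod 19)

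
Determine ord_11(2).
Powers of 2 mod 11: 2^1≡2, 2^2≡4, 2^3≡8, 2^4≡5, 2^5≡10, 2^6≡9, 2^7≡7, 2^8≡3, 2^9≡6, 2^10≡1. So the order of 2 is 10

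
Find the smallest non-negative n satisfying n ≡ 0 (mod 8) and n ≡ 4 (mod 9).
M = 8 × 9 = 72. M₁ = 9, y₁ ≡ 1 (mod 8). M₂ = 8, y₂ ≡ 8 (mod 9). n = 0×9×1 + 4×8×8 ≡ 40 (mod 72)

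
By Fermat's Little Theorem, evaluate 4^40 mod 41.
By Fermat's Little Theorem, 4^{40} ≡ 1 mod 41 since 41 is prime and gcd(4, 41) = 1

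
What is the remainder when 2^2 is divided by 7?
2^{2} = 4 ≡ 4 mod 7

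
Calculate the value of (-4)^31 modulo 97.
By repeated squaring mod 97: (-4)^{1}≡93, (-4)^{2}≡16, (-4)^{4}≡62, (-4)^{8}≡61, (-4)^{16}≡35. Then (-4)^{31} = (-4)^{16+8+4+2+1} ≡ 35 × 61 × 62 × 16 × 93 ≡ 9 mod 97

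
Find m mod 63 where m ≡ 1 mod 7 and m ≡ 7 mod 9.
M = 7 × 9 = 63. M₁ = 9, y₁ ≡ 4 mod 7. M₂ = 7, y₂ ≡ 4 mod 9. m = 1×9×4 + 7×7×4 ≡ 43 mod 63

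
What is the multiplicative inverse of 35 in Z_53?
Since 53 is prime, by Fermat 35^(-1) ≡ 35^{51} ≡ 50 mod 53. Verify: 35 × 50 = 1750 ≡ 1 mod 53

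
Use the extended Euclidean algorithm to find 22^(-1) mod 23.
Extended GCD: 22(-1) + 23(1) = 1. So 22^(-1) ≡ -1 ≡ 22 (mod 23). Verify: 22 × 22 = 484 ≡ 1 (mod 23)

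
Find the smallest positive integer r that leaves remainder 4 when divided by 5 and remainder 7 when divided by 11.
M = 5 × 11 = 55. M₁ = 11, y₁ ≡ 1 mod 5. M₂ = 5, y₂ ≡ 9 mod 11. r = 4×11×1 + 7×5×9 ≡ 29 mod 55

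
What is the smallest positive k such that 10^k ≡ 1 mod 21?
Powers of 10 mod 21: 10^1≡10, 10^2≡16, 10^3≡13, 10^4≡4, 10^5≡19, 10^6≡1. ord_21(10) = 6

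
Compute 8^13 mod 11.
Using Fermat: 8^{10} ≡ 1 (mod 11). 13 ≡ 3 (mod 10). So 8^{13} ≡ 8^{3} ≡ 6 (mod 11)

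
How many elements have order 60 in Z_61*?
There are φ(61-1) = φ(60) = 16 primitive roots modulo 61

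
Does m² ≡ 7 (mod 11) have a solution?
By Euler's criterion: 7^{5} ≡ 10 (mod 11). Since this equals -1 (≡ 10), 7 is not a QR.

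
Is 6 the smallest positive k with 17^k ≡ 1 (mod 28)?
Powers of 17 mod 28: 17^1≡17, 17^2≡9, 17^3≡13, 17^4≡25, 17^5≡5, 17^6≡1. First k with 17^k≡1 is k=6. Yes, ord_28(17) = 6.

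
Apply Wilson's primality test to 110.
(109)! mod 110 = 0. Since 0 ≢ -1 mod 110, 110 is not prime.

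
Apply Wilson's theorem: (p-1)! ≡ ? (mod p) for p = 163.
By Wilson's theorem, (162)! ≡ -1 ≡ 162 mod 163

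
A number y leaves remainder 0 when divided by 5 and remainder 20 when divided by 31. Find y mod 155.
M = 5 × 31 = 155. M₁ = 31, y₁ ≡ 1 mod 5. M₂ = 5, y₂ ≡ 25 mod 31. y = 0×31×1 + 20×5×25 ≡ 20 mod 155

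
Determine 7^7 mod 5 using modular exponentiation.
Using Fermat: 7^{4} ≡ 1 (mod 5). 7 ≡ 3 (mod 4). So 7^{7} ≡ 7^{3} ≡ 3 (mod 5)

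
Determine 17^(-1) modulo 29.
Since 29 is prime, by Fermat 17^(-1) ≡ 17^{27} ≡ 12 (mod 29). Verify: 17 × 12 = 204 ≡ 1 (mod 29)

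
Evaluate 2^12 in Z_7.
Using Fermat: 2^{6} ≡ 1 (mod 7). 12 ≡ 0 (mod 6). So 2^{12} ≡ 2^{0} ≡ 1 (mod 7)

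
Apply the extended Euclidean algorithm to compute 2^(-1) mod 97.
Extended GCD: 2(-48) + 97(1) = 1. So 2^(-1) ≡ -48 ≡ 49 (mod 97). Verify: 2 × 49 = 98 ≡ 1 (mod 97)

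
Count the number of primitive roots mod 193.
Number of primitive roots mod 193 = φ(p-1) = φ(192) = 64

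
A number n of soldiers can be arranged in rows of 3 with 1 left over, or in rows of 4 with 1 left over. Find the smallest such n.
M = 3 × 4 = 12. M₁ = 4, y₁ ≡ 1 (mod 3). M₂ = 3, y₂ ≡ 3 (mod 4). n = 1×4×1 + 1×3×3 ≡ 1 (mod 12)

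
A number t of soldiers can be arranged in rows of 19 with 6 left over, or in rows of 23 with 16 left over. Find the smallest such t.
M = 19 × 23 = 437. M₁ = 23, y₁ ≡ 5 (mod 19). M₂ = 19, y₂ ≡ 17 (mod 23). t = 6×23×5 + 16×19×17 ≡ 177 (mod 437)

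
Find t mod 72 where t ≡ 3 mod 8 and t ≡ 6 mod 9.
M = 8 × 9 = 72. M₁ = 9, y₁ ≡ 1 mod 8. M₂ = 8, y₂ ≡ 8 mod 9. t = 3×9×1 + 6×8×8 ≡ 51 mod 72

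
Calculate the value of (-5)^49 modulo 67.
By repeated squaring mod 67: (-5)^{1}≡62, (-5)^{2}≡25, (-5)^{4}≡22, (-5)^{8}≡15, (-5)^{16}≡24, (-5)^{32}≡40. Then (-5)^{49} = (-5)^{32+16+1} ≡ 40 × 24 × 62 ≡ 24 mod 67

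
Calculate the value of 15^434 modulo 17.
Using Fermat: 15^{16} ≡ 1 mod 17. 434 ≡ 2 mod 16. So 15^{434} ≡ 15^{2} ≡ 4 mod 17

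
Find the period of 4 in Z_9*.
Powers of 4 mod 9: 4^1≡4, 4^2≡7, 4^3≡1. So the order of 4 is 3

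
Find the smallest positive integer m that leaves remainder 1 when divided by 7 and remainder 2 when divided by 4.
M = 7 × 4 = 28. M₁ = 4, y₁ ≡ 2 mod 7. M₂ = 7, y₂ ≡ 3 mod 4. m = 1×4×2 + 2×7×3 ≡ 22 mod 28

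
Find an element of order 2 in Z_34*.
33 has order 2 mod 34 since 33^{2} ≡ 1 (mod 34) and no smaller power works.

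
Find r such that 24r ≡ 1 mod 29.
Since 29 is prime, by Fermat 24^(-1) ≡ 24^{27} ≡ 23 mod 29. Verify: 24 × 23 = 552 ≡ 1 mod 29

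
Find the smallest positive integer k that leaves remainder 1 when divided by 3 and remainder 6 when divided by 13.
M = 3 × 13 = 39. M₁ = 13, y₁ ≡ 1 mod 3. M₂ = 3, y₂ ≡ 9 mod 13. k = 1×13×1 + 6×3×9 ≡ 19 mod 39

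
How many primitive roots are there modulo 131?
A prime p has φ(p-1) primitive roots; here φ(130) = 48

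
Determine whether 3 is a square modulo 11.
By Euler's criterion: 3^{5} ≡ 1 mod 11. Since this equals 1, 3 is a QR.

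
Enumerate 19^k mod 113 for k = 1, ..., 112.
19^1, 19^2, ..., 19^{112} mod 113: [19, 22, 79, 32, 43, 26, 42, 7, 20, 41, 101, 111, 75, 69, 68, 49, 27, 61, 29, 99, 73, 31, 24, 4, 76, 88, 90, 15, 59, 104, 55, 28, 80, 51, 65, 105, 74, 50, 46, 83, 108, 18, 3, 57, 66, 11, 96, 16, 78, 13, 21, 60, 10, 77, 107, 112, 94, 91, 34, 81, 70, 87, 71, 106, 93, 72, 12, 2, 38, 44, 45, 64, 86, 52, 84, 14, 40, 82, 89, 109, 37, 25, 23, 98, 54, 9, 58, 85, 33, 62, 48, 8, 39, 63, 67, 30, 5, 95, 110, 56, 47, 102, 17, 97, 35, 100, 92, 53, 103, 36, 6, 1]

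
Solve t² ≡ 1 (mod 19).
The square roots of 1 mod 19 are 1 and 18. Verify: 1² = 1 ≡ 1 (mod 19)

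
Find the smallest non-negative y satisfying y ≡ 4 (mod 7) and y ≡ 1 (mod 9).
M = 7 × 9 = 63. M₁ = 9, y₁ ≡ 4 (mod 7). M₂ = 7, y₂ ≡ 4 (mod 9). y = 4×9×4 + 1×7×4 ≡ 46 (mod 63)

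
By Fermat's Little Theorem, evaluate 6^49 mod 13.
By Fermat: 6^{12} ≡ 1 (mod 13). 49 = 4×12 + 1. So 6^{49} ≡ 6^{1} ≡ 6 (mod 13)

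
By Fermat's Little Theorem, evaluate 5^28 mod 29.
By Fermat's Little Theorem, 5^{28} ≡ 1 (mod 29) since 29 is prime and gcd(5, 29) = 1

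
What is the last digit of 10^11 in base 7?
Using Fermat: 10^{6} ≡ 1 (mod 7). 11 ≡ 5 (mod 6). So 10^{11} ≡ 10^{5} ≡ 5 (mod 7)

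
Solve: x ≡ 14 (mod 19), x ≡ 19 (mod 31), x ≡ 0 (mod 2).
M = 19 × 31 × 2 = 1178. M₁ = 62, y₁ ≡ 4 (mod 19). M₂ = 38, y₂ ≡ 9 (mod 31). M₃ = 589, y₃ ≡ 1 (mod 2). x = 14×62×4 + 19×38×9 + 0×589×1 ≡ 546 (mod 1178)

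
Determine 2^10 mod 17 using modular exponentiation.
By repeated squaring mod 17: 2^{1}≡2, 2^{2}≡4, 2^{4}≡16, 2^{8}≡1. Then 2^{10} = 2^{8+2} ≡ 1 × 4 ≡ 4 mod 17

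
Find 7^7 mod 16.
By repeated squaring mod 16: 7^{1}≡7, 7^{2}≡1, 7^{4}≡1. Then 7^{7} = 7^{4+2+1} ≡ 1 × 1 × 7 ≡ 7 mod 16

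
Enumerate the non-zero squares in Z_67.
Quadratic residues modulo 67: {1, 4, 6, 9, 10, 14, 15, 16, 17, 19, 21, 22, 23, 24, 25, 26, 29, 33, 35, 36, 37, 39, 40, 47, 49, 54, 55, 56, 59, 60, 62, 64, 65}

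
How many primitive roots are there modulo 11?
Number of primitive roots mod 11 = φ(p-1) = φ(10) = 4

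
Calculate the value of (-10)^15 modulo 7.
Using Fermat: (-10)^{6} ≡ 1 (mod 7). 15 ≡ 3 (mod 6). So (-10)^{15} ≡ (-10)^{3} ≡ 1 (mod 7)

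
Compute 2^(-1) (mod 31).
Since 31 is prime, by Fermat 2^(-1) ≡ 2^{29} ≡ 16 (mod 31). Verify: 2 × 16 = 32 ≡ 1 (mod 31)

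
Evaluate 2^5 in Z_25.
By repeated squaring (mod 25): 2^{1}≡2, 2^{2}≡4, 2^{4}≡16. Then 2^{5} = 2^{4+1} ≡ 16 × 2 ≡ 7 (mod 25)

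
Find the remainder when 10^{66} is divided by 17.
By Fermat: 10^{16} ≡ 1 mod 17. 66 = 4×16 + 2. So 10^{66} ≡ 10^{2} ≡ 15 mod 17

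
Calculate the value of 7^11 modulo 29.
By repeated squaring mod 29: 7^{1}≡7, 7^{2}≡20, 7^{4}≡23, 7^{8}≡7. Then 7^{11} = 7^{8+2+1} ≡ 7 × 20 × 7 ≡ 23 mod 29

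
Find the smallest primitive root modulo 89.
g = 3. Powers: [3, 9, 27, 81, 65, 17, ...] generates all 88 non-zero residues.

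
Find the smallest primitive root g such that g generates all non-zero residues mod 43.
g = 3. For each prime q|42: 3^{21}≡42, 3^{14}≡36, 3^{6}≡41, none ≡ 1, so ord_43(3) = 42 and 3 is a primitive root.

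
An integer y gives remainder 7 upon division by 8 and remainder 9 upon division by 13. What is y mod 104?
M = 8 × 13 = 104. M₁ = 13, y₁ ≡ 5 mod 8. M₂ = 8, y₂ ≡ 5 mod 13. y = 7×13×5 + 9×8×5 ≡ 87 mod 104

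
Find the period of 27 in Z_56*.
Powers of 27 mod 56: 27^1≡27, 27^2≡1. ord_56(27) = 2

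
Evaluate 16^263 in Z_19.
Using Fermat: 16^{18} ≡ 1 mod 19. 263 ≡ 11 mod 18. So 16^{263} ≡ 16^{11} ≡ 9 mod 19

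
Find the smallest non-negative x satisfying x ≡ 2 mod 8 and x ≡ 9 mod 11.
M = 8 × 11 = 88. M₁ = 11, y₁ ≡ 3 mod 8. M₂ = 8, y₂ ≡ 7 mod 11. x = 2×11×3 + 9×8×7 ≡ 42 mod 88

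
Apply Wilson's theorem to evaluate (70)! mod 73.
(72)! = (70)! × (71) × (72) ≡ -1 (mod 73). So (70)! ≡ -1 × [(72)(71)]^(-1) ≡ 36 (mod 73)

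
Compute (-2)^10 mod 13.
By repeated squaring mod 13: (-2)^{1}≡11, (-2)^{2}≡4, (-2)^{4}≡3, (-2)^{8}≡9. Then (-2)^{10} = (-2)^{8+2} ≡ 9 × 4 ≡ 10 mod 13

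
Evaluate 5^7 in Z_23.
By repeated squaring mod 23: 5^{1}≡5, 5^{2}≡2, 5^{4}≡4. Then 5^{7} = 5^{4+2+1} ≡ 4 × 2 × 5 ≡ 17 mod 23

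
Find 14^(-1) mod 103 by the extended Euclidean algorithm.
Extended GCD: 14(-22) + 103(3) = 1. So 14^(-1) ≡ -22 ≡ 81 mod 103. Verify: 14 × 81 = 1134 ≡ 1 mod 103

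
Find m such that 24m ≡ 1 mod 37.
Since 37 is prime, by Fermat 24^(-1) ≡ 24^{35} ≡ 17 mod 37. Verify: 24 × 17 = 408 ≡ 1 mod 37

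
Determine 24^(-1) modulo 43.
Since 43 is prime, by Fermat 24^(-1) ≡ 24^{41} ≡ 9 mod 43. Verify: 24 × 9 = 216 ≡ 1 mod 43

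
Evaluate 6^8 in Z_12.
By repeated squaring (mod 12): 6^{1}≡6, 6^{2}≡0, 6^{4}≡0, 6^{8}≡0. So 6^{8} ≡ 0 (mod 12)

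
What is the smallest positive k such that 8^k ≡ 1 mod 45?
Powers of 8 mod 45: 8^1≡8, 8^2≡19, 8^3≡17, 8^4≡1. ord_45(8) = 4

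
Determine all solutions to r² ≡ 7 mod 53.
The square roots of 7 mod 53 are 22 and 31. Verify: 22² = 484 ≡ 7 mod 53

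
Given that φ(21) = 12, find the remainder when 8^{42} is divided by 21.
By Euler: 8^{12} ≡ 1 mod 21 since gcd(8, 21) = 1. 42 = 3×12 + 6. So 8^{42} ≡ 8^{6} ≡ 1 mod 21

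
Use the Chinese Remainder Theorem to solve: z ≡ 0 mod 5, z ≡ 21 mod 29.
M = 5 × 29 = 145. M₁ = 29, y₁ ≡ 4 mod 5. M₂ = 5, y₂ ≡ 6 mod 29. z = 0×29×4 + 21×5×6 ≡ 50 mod 145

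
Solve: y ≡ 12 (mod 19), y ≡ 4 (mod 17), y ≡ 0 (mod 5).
M = 19 × 17 × 5 = 1615. M₁ = 85, y₁ ≡ 17 (mod 19). M₂ = 95, y₂ ≡ 12 (mod 17). M₃ = 323, y₃ ≡ 2 (mod 5). y = 12×85×17 + 4×95×12 + 0×323×2 ≡ 905 (mod 1615)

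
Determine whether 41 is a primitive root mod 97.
ord_97(41) divides 96. For each prime q|96: 41^{48}≡96, 41^{32}≡35, none ≡ 1. So 41 has order 96 and is a primitive root mod 97.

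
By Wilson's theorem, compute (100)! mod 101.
By Wilson's theorem, (100)! ≡ -1 ≡ 100 mod 101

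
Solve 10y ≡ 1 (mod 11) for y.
Since 11 is prime, by Fermat 10^(-1) ≡ 10^{9} ≡ 10 (mod 11). Verify: 10 × 10 = 100 ≡ 1 (mod 11)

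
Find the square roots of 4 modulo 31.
The square roots of 4 mod 31 are 2 and 29. Verify: 2² = 4 ≡ 4 mod 31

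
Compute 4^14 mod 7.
Using Fermat: 4^{6} ≡ 1 mod 7. 14 ≡ 2 mod 6. So 4^{14} ≡ 4^{2} ≡ 2 mod 7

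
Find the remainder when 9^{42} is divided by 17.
By Fermat: 9^{16} ≡ 1 (mod 17). 42 = 2×16 + 10. So 9^{42} ≡ 9^{10} ≡ 13 (mod 17)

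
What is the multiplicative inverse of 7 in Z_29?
Since 29 is prime, by Fermat 7^(-1) ≡ 7^{27} ≡ 25 (mod 29). Verify: 7 × 25 = 175 ≡ 1 (mod 29)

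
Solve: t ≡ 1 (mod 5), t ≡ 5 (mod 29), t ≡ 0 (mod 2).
M = 5 × 29 × 2 = 290. M₁ = 58, y₁ ≡ 2 (mod 5). M₂ = 10, y₂ ≡ 3 (mod 29). M₃ = 145, y₃ ≡ 1 (mod 2). t = 1×58×2 + 5×10×3 + 0×145×1 ≡ 266 (mod 290)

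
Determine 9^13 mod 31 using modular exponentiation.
By repeated squaring mod 31: 9^{1}≡9, 9^{2}≡19, 9^{4}≡20, 9^{8}≡28. Then 9^{13} = 9^{8+4+1} ≡ 28 × 20 × 9 ≡ 18 mod 31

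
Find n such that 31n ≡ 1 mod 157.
Since 157 is prime, by Fermat 31^(-1) ≡ 31^{155} ≡ 76 mod 157. Verify: 31 × 76 = 2356 ≡ 1 mod 157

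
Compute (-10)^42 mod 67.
By repeated squaring (mod 67): (-10)^{1}≡57, (-10)^{2}≡33, (-10)^{4}≡17, (-10)^{8}≡21, (-10)^{16}≡39, (-10)^{32}≡47. Then (-10)^{42} = (-10)^{32+8+2} ≡ 47 × 21 × 33 ≡ 9 (mod 67)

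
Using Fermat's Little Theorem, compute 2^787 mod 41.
By Fermat: 2^{40} ≡ 1 mod 41. 787 ≡ 27 mod 40. So 2^{787} ≡ 2^{27} ≡ 5 mod 41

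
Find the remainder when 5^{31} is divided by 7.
By Fermat: 5^{6} ≡ 1 mod 7. 31 = 5×6 + 1. So 5^{31} ≡ 5^{1} ≡ 5 mod 7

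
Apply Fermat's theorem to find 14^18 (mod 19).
By Fermat's Little Theorem, 14^{18} ≡ 1 (mod 19) since 19 is prime and gcd(14, 19) = 1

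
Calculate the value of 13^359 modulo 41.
Using Fermat: 13^{40} ≡ 1 mod 41. 359 ≡ 39 mod 40. So 13^{359} ≡ 13^{39} ≡ 19 mod 41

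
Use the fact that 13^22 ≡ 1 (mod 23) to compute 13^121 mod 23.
By Fermat: 13^{22} ≡ 1 (mod 23). 121 = 5×22 + 11. So 13^{121} ≡ 13^{11} ≡ 1 (mod 23)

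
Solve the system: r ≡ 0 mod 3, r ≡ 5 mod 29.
M = 3 × 29 = 87. M₁ = 29, y₁ ≡ 2 mod 3. M₂ = 3, y₂ ≡ 10 mod 29. r = 0×29×2 + 5×3×10 ≡ 63 mod 87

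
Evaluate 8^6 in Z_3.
Using Fermat: 8^{2} ≡ 1 mod 3. 6 ≡ 0 mod 2. So 8^{6} ≡ 8^{0} ≡ 1 mod 3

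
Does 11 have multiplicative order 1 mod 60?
Powers of 11 mod 60: 11^1≡11, 11^2≡1. 11^1≡11≢1, so ord ≠ 1. No, the actual order is 2.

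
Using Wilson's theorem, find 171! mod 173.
(172)! = (171)! × (172) ≡ -1 (mod 173). So (171)! ≡ -1 × (172)^(-1) ≡ (-1)×(-1) = 1 (mod 173)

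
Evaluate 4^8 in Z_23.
By repeated squaring (mod 23): 4^{1}≡4, 4^{2}≡16, 4^{4}≡3, 4^{8}≡9. So 4^{8} ≡ 9 (mod 23)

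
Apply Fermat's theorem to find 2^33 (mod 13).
By Fermat: 2^{12} ≡ 1 (mod 13). 33 = 2×12 + 9. So 2^{33} ≡ 2^{9} ≡ 5 (mod 13)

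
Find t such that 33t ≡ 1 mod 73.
Since 73 is prime, by Fermat 33^(-1) ≡ 33^{71} ≡ 31 mod 73. Verify: 33 × 31 = 1023 ≡ 1 mod 73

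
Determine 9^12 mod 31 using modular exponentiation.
By repeated squaring mod 31: 9^{1}≡9, 9^{2}≡19, 9^{4}≡20, 9^{8}≡28. Then 9^{12} = 9^{8+4} ≡ 28 × 20 ≡ 2 mod 31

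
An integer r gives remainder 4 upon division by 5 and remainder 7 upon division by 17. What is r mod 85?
M = 5 × 17 = 85. M₁ = 17, y₁ ≡ 3 mod 5. M₂ = 5, y₂ ≡ 7 mod 17. r = 4×17×3 + 7×5×7 ≡ 24 mod 85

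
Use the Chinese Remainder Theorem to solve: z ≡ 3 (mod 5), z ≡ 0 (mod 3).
M = 5 × 3 = 15. M₁ = 3, y₁ ≡ 2 (mod 5). M₂ = 5, y₂ ≡ 2 (mod 3). z = 3×3×2 + 0×5×2 ≡ 3 (mod 15)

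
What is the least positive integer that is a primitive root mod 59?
g = 2. Powers: [2, 4, 8, 16, 32, 5, 10, 20, 40, 21, ...] generates all 58 non-zero residues.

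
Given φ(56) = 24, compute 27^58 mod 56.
By Euler: 27^{24} ≡ 1 mod 56 since gcd(27, 56) = 1. 58 = 2×24 + 10. So 27^{58} ≡ 27^{10} ≡ 1 mod 56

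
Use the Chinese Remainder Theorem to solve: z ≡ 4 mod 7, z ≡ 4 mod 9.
M = 7 × 9 = 63. M₁ = 9, y₁ ≡ 4 mod 7. M₂ = 7, y₂ ≡ 4 mod 9. z = 4×9×4 + 4×7×4 ≡ 4 mod 63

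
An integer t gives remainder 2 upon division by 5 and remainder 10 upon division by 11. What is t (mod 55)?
M = 5 × 11 = 55. M₁ = 11, y₁ ≡ 1 (mod 5). M₂ = 5, y₂ ≡ 9 (mod 11). t = 2×11×1 + 10×5×9 ≡ 32 (mod 55)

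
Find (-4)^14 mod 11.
Using Fermat: (-4)^{10} ≡ 1 mod 11. 14 ≡ 4 mod 10. So (-4)^{14} ≡ (-4)^{4} ≡ 3 mod 11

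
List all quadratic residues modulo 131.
QRs mod 131: {1, 3, 4, 5, 7, 9, 11, 12, 13, 15, 16, 20, 21, 25, 27, 28, 33, 34, 35, 36, 38, 39, 41, 43, 44, 45, 46, 48, 49, 52, 53, 55, 58, 59, 60, 61, 62, 63, 64, 65, 74, 75, 77, 80, 81, 84, 89, 91, 94, 99, 100, 101, 102, 105, 107, 108, 109, 112, 113, 114, 117, 121, 123, 125, 129}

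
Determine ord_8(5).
Powers of 5 mod 8: 5^1≡5, 5^2≡1. ord_8(5) = 2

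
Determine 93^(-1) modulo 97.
Since 97 is prime, by Fermat 93^(-1) ≡ 93^{95} ≡ 24 (mod 97). Verify: 93 × 24 = 2232 ≡ 1 (mod 97)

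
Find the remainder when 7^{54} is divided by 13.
By Fermat: 7^{12} ≡ 1 mod 13. 54 = 4×12 + 6. So 7^{54} ≡ 7^{6} ≡ 12 mod 13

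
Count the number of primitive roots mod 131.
A prime p has φ(p-1) primitive roots; here φ(130) = 48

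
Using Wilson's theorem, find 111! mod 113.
(112)! = (111)! × (112) ≡ -1 (mod 113). So (111)! ≡ -1 × (112)^(-1) ≡ (-1)×(-1) = 1 (mod 113)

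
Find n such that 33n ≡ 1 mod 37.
Since 37 is prime, by Fermat 33^(-1) ≡ 33^{35} ≡ 9 mod 37. Verify: 33 × 9 = 297 ≡ 1 mod 37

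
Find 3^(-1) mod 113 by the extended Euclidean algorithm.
Extended GCD: 3(38) + 113(-1) = 1. So 3^(-1) ≡ 38 mod 113. Verify: 3 × 38 = 114 ≡ 1 mod 113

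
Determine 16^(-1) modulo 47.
Since 47 is prime, by Fermat 16^(-1) ≡ 16^{45} ≡ 3 (mod 47). Verify: 16 × 3 = 48 ≡ 1 (mod 47)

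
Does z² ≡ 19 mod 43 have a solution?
By Euler's criterion: 19^{21} ≡ 42 mod 43. Since this equals -1 (≡ 42), 19 is not a QR.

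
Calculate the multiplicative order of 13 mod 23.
Powers of 13 mod 23: 13^1≡13, 13^2≡8, 13^3≡12, 13^4≡18, 13^5≡4, 13^6≡6, 13^7≡9, 13^8≡2, 13^9≡3, 13^10≡16, 13^11≡1. ord_23(13) = 11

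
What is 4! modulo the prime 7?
(6)! = (4)! × (5) × (6) ≡ -1 mod 7. So (4)! ≡ -1 × [(6)(5)]^(-1) ≡ 3 mod 7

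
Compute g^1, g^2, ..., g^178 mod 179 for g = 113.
113^1, 113^2, ..., 113^{178} mod 179: [113, 60, 157, 20, 112, 126, 97, 42, 92, 14, 150, 124, 50, 101, 136, 153, 105, 51, 35, 17, 131, 125, 163, 161, 114, 173, 38, 177, 132, 59, 44, 139, 134, 106, 164, 95, 174, 151, 58, 110, 79, 156, 86, 52, 148, 77, 109, 145, 96, 108, 32, 36, 130, 12, 103, 4, 94, 61, 91, 80, 90, 146, 30, 168, 10, 56, 63, 138, 21, 46, 7, 75, 62, 25, 140, 68, 166, 142, 115, 107, 98, 155, 152, 171, 170, 57, 176, 19, 178, 66, 119, 22, 159, 67, 53, 82, 137, 87, 165, 29, 55, 129, 78, 43, 26, 74, 128, 144, 162, 48, 54, 16, 18, 65, 6, 141, 2, 47, 120, 135, 40, 45, 73, 15, 84, 5, 28, 121, 69, 100, 23, 93, 127, 31, 102, 70, 34, 83, 71, 147, 143, 49, 167, 76, 175, 85, 118, 88, 99, 89, 33, 149, 11, 169, 123, 116, 41, 158, 133, 172, 104, 117, 154, 39, 111, 13, 37, 64, 72, 81, 24, 27, 8, 9, 122, 3, 160, 1]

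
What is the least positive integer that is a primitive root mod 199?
g = 3. For each prime q|198: 3^{99}≡198, 3^{66}≡106, 3^{18}≡125, none ≡ 1, so ord_199(3) = 198 and 3 is a primitive root.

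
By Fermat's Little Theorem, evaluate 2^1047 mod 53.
By Fermat: 2^{52} ≡ 1 (mod 53). 1047 ≡ 7 (mod 52). So 2^{1047} ≡ 2^{7} ≡ 22 (mod 53)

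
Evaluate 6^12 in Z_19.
By repeated squaring mod 19: 6^{1}≡6, 6^{2}≡17, 6^{4}≡4, 6^{8}≡16. Then 6^{12} = 6^{8+4} ≡ 16 × 4 ≡ 7 mod 19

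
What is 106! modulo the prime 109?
(108)! = (106)! × (107) × (108) ≡ -1 mod 109. So (106)! ≡ -1 × [(108)(107)]^(-1) ≡ 54 mod 109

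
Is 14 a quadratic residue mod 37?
By Euler's criterion: 14^{18} ≡ 36 mod 37. Since this equals -1 (≡ 36), 14 is not a QR.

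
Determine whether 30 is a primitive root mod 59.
ord_59(30) divides 58. For each prime q|58: 30^{29}≡58, 30^{2}≡15, none ≡ 1. So 30 has order 58 and is a primitive root mod 59.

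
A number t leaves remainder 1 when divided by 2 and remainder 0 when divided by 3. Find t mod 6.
M = 2 × 3 = 6. M₁ = 3, y₁ ≡ 1 mod 2. M₂ = 2, y₂ ≡ 2 mod 3. t = 1×3×1 + 0×2×2 ≡ 3 mod 6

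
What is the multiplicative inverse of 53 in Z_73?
Since 73 is prime, by Fermat 53^(-1) ≡ 53^{71} ≡ 62 (mod 73). Verify: 53 × 62 = 3286 ≡ 1 (mod 73)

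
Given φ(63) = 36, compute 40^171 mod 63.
By Euler: 40^{36} ≡ 1 mod 63 since gcd(40, 63) = 1. 171 = 4×36 + 27. So 40^{171} ≡ 40^{27} ≡ 55 mod 63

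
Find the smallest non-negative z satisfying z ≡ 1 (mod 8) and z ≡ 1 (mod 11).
M = 8 × 11 = 88. M₁ = 11, y₁ ≡ 3 (mod 8). M₂ = 8, y₂ ≡ 7 (mod 11). z = 1×11×3 + 1×8×7 ≡ 1 (mod 88)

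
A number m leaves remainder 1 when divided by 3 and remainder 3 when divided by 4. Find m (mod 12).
M = 3 × 4 = 12. M₁ = 4, y₁ ≡ 1 (mod 3). M₂ = 3, y₂ ≡ 3 (mod 4). m = 1×4×1 + 3×3×3 ≡ 7 (mod 12)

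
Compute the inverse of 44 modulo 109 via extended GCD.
Extended GCD: 44(-52) + 109(21) = 1. So 44^(-1) ≡ -52 ≡ 57 mod 109. Verify: 44 × 57 = 2508 ≡ 1 mod 109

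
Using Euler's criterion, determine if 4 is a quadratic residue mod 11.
By Euler's criterion: 4^{5} ≡ 1 (mod 11). Since this equals 1, 4 is a QR.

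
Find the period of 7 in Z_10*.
Powers of 7 mod 10: 7^1≡7, 7^2≡9, 7^3≡3, 7^4≡1. So the order of 7 is 4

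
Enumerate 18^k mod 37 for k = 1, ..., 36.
18^1, 18^2, ..., 18^{36} mod 37: [18, 28, 23, 7, 15, 11, 13, 12, 31, 3, 17, 10, 32, 21, 8, 33, 2, 36, 19, 9, 14, 30, 22, 26, 24, 25, 6, 34, 20, 27, 5, 16, 29, 4, 35, 1]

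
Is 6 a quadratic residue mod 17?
By Euler's criterion: 6^{8} ≡ 16 (mod 17). Since this equals -1 (≡ 16), 6 is not a QR.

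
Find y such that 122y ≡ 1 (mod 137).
Since 137 is prime, by Fermat 122^(-1) ≡ 122^{135} ≡ 73 (mod 137). Verify: 122 × 73 = 8906 ≡ 1 (mod 137)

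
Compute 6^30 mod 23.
Using Fermat: 6^{22} ≡ 1 (mod 23). 30 ≡ 8 (mod 22). So 6^{30} ≡ 6^{8} ≡ 18 (mod 23)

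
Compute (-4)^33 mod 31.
Using Fermat: (-4)^{30} ≡ 1 (mod 31). 33 ≡ 3 (mod 30). So (-4)^{33} ≡ (-4)^{3} ≡ 29 (mod 31)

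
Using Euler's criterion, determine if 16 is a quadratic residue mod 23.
By Euler's criterion: 16^{11} ≡ 1 (mod 23). Since this equals 1, 16 is a QR.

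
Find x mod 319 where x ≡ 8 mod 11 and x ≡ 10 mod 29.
M = 11 × 29 = 319. M₁ = 29, y₁ ≡ 8 mod 11. M₂ = 11, y₂ ≡ 8 mod 29. x = 8×29×8 + 10×11×8 ≡ 184 mod 319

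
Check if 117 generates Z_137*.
ord_137(117) divides 136. For each prime q|136: 117^{68}≡136, 117^{8}≡119, none ≡ 1. So 117 has order 136 and is a primitive root mod 137.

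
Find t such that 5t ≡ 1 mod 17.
Since 17 is prime, by Fermat 5^(-1) ≡ 5^{15} ≡ 7 mod 17. Verify: 5 × 7 = 35 ≡ 1 mod 17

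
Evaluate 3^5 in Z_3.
By repeated squaring (mod 3): 3^{1}≡0, 3^{2}≡0, 3^{4}≡0. Then 3^{5} = 3^{4+1} ≡ 0 × 0 ≡ 0 (mod 3)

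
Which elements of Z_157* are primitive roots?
There are φ(156) = 48 primitive roots mod 157: {5, 6, 15, 18, 20, 21, 24, 26, 34, 38, 43, 53, 55, 60, 61, 62, 63, 66, 69, 70, 72, 73, 74, 77, 80, 83, 84, 85, 87, 88, 91, 94, 95, 96, 97, 102, 104, 114, 119, 123, 131, 133, 136, 137, 139, 142, 151, 152}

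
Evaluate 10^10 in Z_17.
By repeated squaring (mod 17): 10^{1}≡10, 10^{2}≡15, 10^{4}≡4, 10^{8}≡16. Then 10^{10} = 10^{8+2} ≡ 16 × 15 ≡ 2 (mod 17)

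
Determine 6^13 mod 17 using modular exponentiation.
By repeated squaring mod 17: 6^{1}≡6, 6^{2}≡2, 6^{4}≡4, 6^{8}≡16. Then 6^{13} = 6^{8+4+1} ≡ 16 × 4 × 6 ≡ 10 mod 17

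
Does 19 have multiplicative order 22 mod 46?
Powers of 19 mod 46: 19^1≡19, 19^2≡39, 19^3≡5, 19^4≡3, 19^5≡11, 19^6≡25, 19^7≡15, 19^8≡9, 19^9≡33, 19^10≡29, 19^11≡45, 19^12≡27, 19^13≡7, 19^14≡41, 19^15≡43, 19^16≡35, 19^17≡21, 19^18≡31, 19^19≡37, 19^20≡13, 19^21≡17, 19^22≡1. First k with 19^k≡1 is k=22. Yes, ord_46(19) = 22.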